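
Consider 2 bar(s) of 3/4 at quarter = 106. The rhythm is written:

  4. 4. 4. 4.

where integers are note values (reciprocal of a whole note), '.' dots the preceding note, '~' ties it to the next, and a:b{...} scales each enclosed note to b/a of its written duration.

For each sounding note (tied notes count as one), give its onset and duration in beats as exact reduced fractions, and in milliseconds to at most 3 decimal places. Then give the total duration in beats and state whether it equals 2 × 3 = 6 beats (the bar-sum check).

1) 0.0ms=0b +849.057ms=3/2b
2) 849.057ms=3/2b +849.057ms=3/2b
3) 1698.113ms=3b +849.057ms=3/2b
4) 2547.17ms=9/2b +849.057ms=3/2b
Σ=6b of 6 (106bpm 3/4) — PASS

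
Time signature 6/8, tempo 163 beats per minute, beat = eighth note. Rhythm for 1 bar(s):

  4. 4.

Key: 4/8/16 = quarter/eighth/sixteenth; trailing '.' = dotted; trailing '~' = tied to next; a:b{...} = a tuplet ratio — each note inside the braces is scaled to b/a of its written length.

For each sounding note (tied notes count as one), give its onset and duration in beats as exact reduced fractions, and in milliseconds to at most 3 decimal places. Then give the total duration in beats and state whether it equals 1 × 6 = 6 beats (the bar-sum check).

1) 0.0ms=0b +1104.294ms=3b
2) 1104.294ms=3b +1104.294ms=3b
Σ=6b of 6 (163bpm 6/8) — PASS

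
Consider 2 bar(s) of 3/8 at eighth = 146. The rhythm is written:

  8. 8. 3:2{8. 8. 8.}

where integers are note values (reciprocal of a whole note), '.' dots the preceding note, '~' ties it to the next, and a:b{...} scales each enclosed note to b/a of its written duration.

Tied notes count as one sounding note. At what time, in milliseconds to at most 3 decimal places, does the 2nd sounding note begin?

1. 0.0ms @ 0 + 616.438ms (3/2)
2. 616.438ms @ 3/2 + 616.438ms (3/2)
3. 1232.877ms @ 3 + 410.959ms (1)
4. 1643.836ms @ 4 + 410.959ms (1)
5. 2054.795ms @ 5 + 410.959ms (1)

note 2 onset = 3/2b = 616.438ms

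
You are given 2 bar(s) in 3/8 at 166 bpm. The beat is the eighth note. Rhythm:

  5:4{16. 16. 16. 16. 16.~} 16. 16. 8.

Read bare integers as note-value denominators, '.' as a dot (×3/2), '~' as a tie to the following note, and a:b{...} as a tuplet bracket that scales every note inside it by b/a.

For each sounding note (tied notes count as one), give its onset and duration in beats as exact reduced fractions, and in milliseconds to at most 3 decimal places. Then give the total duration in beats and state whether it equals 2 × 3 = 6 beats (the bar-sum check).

1) 0.0ms=0b +216.867ms=3/5b
2) 216.867ms=3/5b +216.867ms=3/5b
3) 433.735ms=6/5b +216.867ms=3/5b
4) 650.602ms=9/5b +216.867ms=3/5b
5) 867.47ms=12/5b +487.952ms=27/20b
6) 1355.422ms=15/4b +271.084ms=3/4b
7) 1626.506ms=9/2b +542.169ms=3/2b
Σ=6b of 6 (166bpm 3/8) — PASS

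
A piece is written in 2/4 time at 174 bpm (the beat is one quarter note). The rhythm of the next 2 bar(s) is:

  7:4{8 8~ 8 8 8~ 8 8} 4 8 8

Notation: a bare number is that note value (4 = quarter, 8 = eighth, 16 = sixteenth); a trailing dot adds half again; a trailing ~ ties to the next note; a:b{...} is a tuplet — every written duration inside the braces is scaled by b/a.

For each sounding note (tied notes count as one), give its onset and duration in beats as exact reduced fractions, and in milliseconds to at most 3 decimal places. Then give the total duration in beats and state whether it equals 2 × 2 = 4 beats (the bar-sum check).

1) 0.0ms=0b +98.522ms=2/7b
2) 98.522ms=2/7b +197.044ms=4/7b
3) 295.567ms=6/7b +98.522ms=2/7b
4) 394.089ms=8/7b +197.044ms=4/7b
5) 591.133ms=12/7b +98.522ms=2/7b
6) 689.655ms=2b +344.828ms=1b
7) 1034.483ms=3b +172.414ms=1/2b
8) 1206.897ms=7/2b +172.414ms=1/2b
Σ=4b of 4 (174bpm 2/4) — PASS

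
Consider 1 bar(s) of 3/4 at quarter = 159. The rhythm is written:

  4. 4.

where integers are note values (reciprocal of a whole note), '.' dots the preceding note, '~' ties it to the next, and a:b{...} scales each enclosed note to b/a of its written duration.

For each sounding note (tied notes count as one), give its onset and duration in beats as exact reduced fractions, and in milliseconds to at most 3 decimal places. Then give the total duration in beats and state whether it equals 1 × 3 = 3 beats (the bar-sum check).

1) 0.0ms=0b +566.038ms=3/2b
2) 566.038ms=3/2b +566.038ms=3/2b
Σ=3b of 3 (159bpm 3/4) — PASS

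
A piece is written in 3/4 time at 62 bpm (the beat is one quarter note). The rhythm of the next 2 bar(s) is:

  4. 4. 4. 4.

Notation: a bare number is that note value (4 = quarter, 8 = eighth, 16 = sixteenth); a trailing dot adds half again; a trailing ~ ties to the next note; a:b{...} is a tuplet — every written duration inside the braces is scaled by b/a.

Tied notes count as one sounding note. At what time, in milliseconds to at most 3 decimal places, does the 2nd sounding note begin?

note 2 onset = 3/2b = 1451.613ms

1. 0.0ms @ 0 + 1451.613ms (3/2)
2. 1451.613ms @ 3/2 + 1451.613ms (3/2)
3. 2903.226ms @ 3 + 1451.613ms (3/2)
4. 4354.839ms @ 9/2 + 1451.613ms (3/2)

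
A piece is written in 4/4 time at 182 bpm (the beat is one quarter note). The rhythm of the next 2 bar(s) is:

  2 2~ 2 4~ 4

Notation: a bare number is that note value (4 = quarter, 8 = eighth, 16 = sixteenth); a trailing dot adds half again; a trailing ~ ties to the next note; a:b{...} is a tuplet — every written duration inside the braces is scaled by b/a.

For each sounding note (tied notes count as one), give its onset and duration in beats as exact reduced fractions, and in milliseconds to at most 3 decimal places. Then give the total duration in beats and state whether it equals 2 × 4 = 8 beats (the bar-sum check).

1) 0.0ms=0b +659.341ms=2b
2) 659.341ms=2b +1318.681ms=4b
3) 1978.022ms=6b +659.341ms=2b
Σ=8b of 8 (182bpm 4/4) — PASS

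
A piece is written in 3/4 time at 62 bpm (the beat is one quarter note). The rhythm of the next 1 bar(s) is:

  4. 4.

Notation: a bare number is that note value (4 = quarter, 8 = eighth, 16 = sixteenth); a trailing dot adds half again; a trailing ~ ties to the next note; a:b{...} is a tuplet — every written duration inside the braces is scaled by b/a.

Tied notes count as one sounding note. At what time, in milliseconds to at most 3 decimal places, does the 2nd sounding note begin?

note 2 onset = 3/2b = 1451.613ms

1. 0.0ms @ 0 + 1451.613ms (3/2)
2. 1451.613ms @ 3/2 + 1451.613ms (3/2)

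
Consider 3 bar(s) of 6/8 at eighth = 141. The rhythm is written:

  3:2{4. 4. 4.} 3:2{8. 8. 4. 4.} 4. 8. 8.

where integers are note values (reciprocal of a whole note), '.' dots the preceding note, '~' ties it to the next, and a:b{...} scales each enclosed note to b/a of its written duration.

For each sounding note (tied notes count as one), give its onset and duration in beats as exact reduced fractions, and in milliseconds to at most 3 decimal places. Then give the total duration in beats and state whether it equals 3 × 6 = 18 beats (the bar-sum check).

1) 0.0ms=0b +851.064ms=2b
2) 851.064ms=2b +851.064ms=2b
3) 1702.128ms=4b +851.064ms=2b
4) 2553.191ms=6b +425.532ms=1b
5) 2978.723ms=7b +425.532ms=1b
6) 3404.255ms=8b +851.064ms=2b
7) 4255.319ms=10b +851.064ms=2b
8) 5106.383ms=12b +1276.596ms=3b
9) 6382.979ms=15b +638.298ms=3/2b
10) 7021.277ms=33/2b +638.298ms=3/2b
Σ=18b of 18 (141bpm 6/8) — PASS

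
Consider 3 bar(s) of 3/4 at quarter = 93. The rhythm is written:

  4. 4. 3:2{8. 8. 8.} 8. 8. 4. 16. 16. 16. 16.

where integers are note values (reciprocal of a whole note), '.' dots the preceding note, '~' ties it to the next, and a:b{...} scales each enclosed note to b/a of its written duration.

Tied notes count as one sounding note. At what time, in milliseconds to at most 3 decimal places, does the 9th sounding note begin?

note 9 onset = 15/2b = 4838.71ms

1. 0.0ms @ 0 + 967.742ms (3/2)
2. 967.742ms @ 3/2 + 967.742ms (3/2)
3. 1935.484ms @ 3 + 322.581ms (1/2)
4. 2258.065ms @ 7/2 + 322.581ms (1/2)
5. 2580.645ms @ 4 + 322.581ms (1/2)
6. 2903.226ms @ 9/2 + 483.871ms (3/4)
7. 3387.097ms @ 21/4 + 483.871ms (3/4)
8. 3870.968ms @ 6 + 967.742ms (3/2)
9. 4838.71ms @ 15/2 + 241.935ms (3/8)
10. 5080.645ms @ 63/8 + 241.935ms (3/8)
11. 5322.581ms @ 33/4 + 241.935ms (3/8)
12. 5564.516ms @ 69/8 + 241.935ms (3/8)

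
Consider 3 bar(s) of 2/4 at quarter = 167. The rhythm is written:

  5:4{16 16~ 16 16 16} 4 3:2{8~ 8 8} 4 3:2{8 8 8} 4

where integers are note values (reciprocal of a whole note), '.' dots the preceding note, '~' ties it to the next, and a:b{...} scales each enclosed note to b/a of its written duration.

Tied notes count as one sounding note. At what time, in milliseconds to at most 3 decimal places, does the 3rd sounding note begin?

note 3 onset = 3/5b = 215.569ms

1. 0.0ms @ 0 + 71.856ms (1/5)
2. 71.856ms @ 1/5 + 143.713ms (2/5)
3. 215.569ms @ 3/5 + 71.856ms (1/5)
4. 287.425ms @ 4/5 + 71.856ms (1/5)
5. 359.281ms @ 1 + 359.281ms (1)
6. 718.563ms @ 2 + 239.521ms (2/3)
7. 958.084ms @ 8/3 + 119.76ms (1/3)
8. 1077.844ms @ 3 + 359.281ms (1)
9. 1437.126ms @ 4 + 119.76ms (1/3)
10. 1556.886ms @ 13/3 + 119.76ms (1/3)
11. 1676.647ms @ 14/3 + 119.76ms (1/3)
12. 1796.407ms @ 5 + 359.281ms (1)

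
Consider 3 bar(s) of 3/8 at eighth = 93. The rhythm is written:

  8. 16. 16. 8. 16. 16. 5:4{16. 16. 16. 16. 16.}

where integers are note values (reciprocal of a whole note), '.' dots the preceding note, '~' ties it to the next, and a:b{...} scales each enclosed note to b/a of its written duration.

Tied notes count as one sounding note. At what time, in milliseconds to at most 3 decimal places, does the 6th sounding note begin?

1. 0.0ms @ 0 + 967.742ms (3/2)
2. 967.742ms @ 3/2 + 483.871ms (3/4)
3. 1451.613ms @ 9/4 + 483.871ms (3/4)
4. 1935.484ms @ 3 + 967.742ms (3/2)
5. 2903.226ms @ 9/2 + 483.871ms (3/4)
6. 3387.097ms @ 21/4 + 483.871ms (3/4)
7. 3870.968ms @ 6 + 387.097ms (3/5)
8. 4258.065ms @ 33/5 + 387.097ms (3/5)
9. 4645.161ms @ 36/5 + 387.097ms (3/5)
10. 5032.258ms @ 39/5 + 387.097ms (3/5)
11. 5419.355ms @ 42/5 + 387.097ms (3/5)

note 6 onset = 21/4b = 3387.097ms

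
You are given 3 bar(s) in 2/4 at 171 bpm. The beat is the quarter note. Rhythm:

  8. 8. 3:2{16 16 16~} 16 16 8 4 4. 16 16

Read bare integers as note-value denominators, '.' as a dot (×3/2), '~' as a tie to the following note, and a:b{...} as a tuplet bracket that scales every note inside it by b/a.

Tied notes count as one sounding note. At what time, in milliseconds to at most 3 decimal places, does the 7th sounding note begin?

note 7 onset = 5/2b = 877.193ms

1. 0.0ms @ 0 + 263.158ms (3/4)
2. 263.158ms @ 3/4 + 263.158ms (3/4)
3. 526.316ms @ 3/2 + 58.48ms (1/6)
4. 584.795ms @ 5/3 + 58.48ms (1/6)
5. 643.275ms @ 11/6 + 146.199ms (5/12)
6. 789.474ms @ 9/4 + 87.719ms (1/4)
7. 877.193ms @ 5/2 + 175.439ms (1/2)
8. 1052.632ms @ 3 + 350.877ms (1)
9. 1403.509ms @ 4 + 526.316ms (3/2)
10. 1929.825ms @ 11/2 + 87.719ms (1/4)
11. 2017.544ms @ 23/4 + 87.719ms (1/4)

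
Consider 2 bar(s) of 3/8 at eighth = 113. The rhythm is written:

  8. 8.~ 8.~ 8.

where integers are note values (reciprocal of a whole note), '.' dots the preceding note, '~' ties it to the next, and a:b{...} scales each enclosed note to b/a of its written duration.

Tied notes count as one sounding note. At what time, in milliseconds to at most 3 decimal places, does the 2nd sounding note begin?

note 2 onset = 3/2b = 796.46ms

1. 0.0ms @ 0 + 796.46ms (3/2)
2. 796.46ms @ 3/2 + 2389.381ms (9/2)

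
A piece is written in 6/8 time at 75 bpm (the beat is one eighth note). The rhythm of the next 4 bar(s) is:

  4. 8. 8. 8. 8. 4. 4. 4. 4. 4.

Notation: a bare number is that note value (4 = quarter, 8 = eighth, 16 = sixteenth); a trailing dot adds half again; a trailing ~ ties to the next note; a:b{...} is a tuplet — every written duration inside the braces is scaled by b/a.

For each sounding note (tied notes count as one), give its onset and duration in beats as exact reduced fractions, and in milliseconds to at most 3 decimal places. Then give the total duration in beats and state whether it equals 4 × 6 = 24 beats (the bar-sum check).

1) 0.0ms=0b +2400.0ms=3b
2) 2400.0ms=3b +1200.0ms=3/2b
3) 3600.0ms=9/2b +1200.0ms=3/2b
4) 4800.0ms=6b +1200.0ms=3/2b
5) 6000.0ms=15/2b +1200.0ms=3/2b
6) 7200.0ms=9b +2400.0ms=3b
7) 9600.0ms=12b +2400.0ms=3b
8) 12000.0ms=15b +2400.0ms=3b
9) 14400.0ms=18b +2400.0ms=3b
10) 16800.0ms=21b +2400.0ms=3b
Σ=24b of 24 (75bpm 6/8) — PASS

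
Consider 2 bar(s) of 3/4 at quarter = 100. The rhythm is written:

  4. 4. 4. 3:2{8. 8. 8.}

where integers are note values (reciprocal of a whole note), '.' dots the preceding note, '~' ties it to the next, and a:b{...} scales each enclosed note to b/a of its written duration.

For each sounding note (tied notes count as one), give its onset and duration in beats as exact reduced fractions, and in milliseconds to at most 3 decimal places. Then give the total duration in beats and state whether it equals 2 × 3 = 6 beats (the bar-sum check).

1) 0.0ms=0b +900.0ms=3/2b
2) 900.0ms=3/2b +900.0ms=3/2b
3) 1800.0ms=3b +900.0ms=3/2b
4) 2700.0ms=9/2b +300.0ms=1/2b
5) 3000.0ms=5b +300.0ms=1/2b
6) 3300.0ms=11/2b +300.0ms=1/2b
Σ=6b of 6 (100bpm 3/4) — PASS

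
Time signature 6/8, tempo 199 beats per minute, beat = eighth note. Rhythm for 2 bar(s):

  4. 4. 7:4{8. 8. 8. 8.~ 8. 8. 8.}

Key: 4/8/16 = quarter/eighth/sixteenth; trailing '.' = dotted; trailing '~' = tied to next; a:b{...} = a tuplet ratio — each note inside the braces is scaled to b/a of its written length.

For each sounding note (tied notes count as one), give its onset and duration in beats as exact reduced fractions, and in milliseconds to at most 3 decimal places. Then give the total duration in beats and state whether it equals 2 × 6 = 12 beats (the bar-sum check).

1) 0.0ms=0b +904.523ms=3b
2) 904.523ms=3b +904.523ms=3b
3) 1809.045ms=6b +258.435ms=6/7b
4) 2067.48ms=48/7b +258.435ms=6/7b
5) 2325.915ms=54/7b +258.435ms=6/7b
6) 2584.35ms=60/7b +516.87ms=12/7b
7) 3101.22ms=72/7b +258.435ms=6/7b
8) 3359.655ms=78/7b +258.435ms=6/7b
Σ=12b of 12 (199bpm 6/8) — PASS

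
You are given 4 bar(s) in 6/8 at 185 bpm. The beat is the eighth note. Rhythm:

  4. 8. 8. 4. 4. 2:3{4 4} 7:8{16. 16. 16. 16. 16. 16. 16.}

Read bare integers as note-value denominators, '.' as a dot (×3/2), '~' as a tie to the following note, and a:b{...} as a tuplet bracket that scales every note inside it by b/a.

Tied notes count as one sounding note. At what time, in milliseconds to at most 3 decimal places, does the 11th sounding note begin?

1. 0.0ms @ 0 + 972.973ms (3)
2. 972.973ms @ 3 + 486.486ms (3/2)
3. 1459.459ms @ 9/2 + 486.486ms (3/2)
4. 1945.946ms @ 6 + 972.973ms (3)
5. 2918.919ms @ 9 + 972.973ms (3)
6. 3891.892ms @ 12 + 972.973ms (3)
7. 4864.865ms @ 15 + 972.973ms (3)
8. 5837.838ms @ 18 + 277.992ms (6/7)
9. 6115.83ms @ 132/7 + 277.992ms (6/7)
10. 6393.822ms @ 138/7 + 277.992ms (6/7)
11. 6671.815ms @ 144/7 + 277.992ms (6/7)
12. 6949.807ms @ 150/7 + 277.992ms (6/7)
13. 7227.799ms @ 156/7 + 277.992ms (6/7)
14. 7505.792ms @ 162/7 + 277.992ms (6/7)

note 11 onset = 144/7b = 6671.815ms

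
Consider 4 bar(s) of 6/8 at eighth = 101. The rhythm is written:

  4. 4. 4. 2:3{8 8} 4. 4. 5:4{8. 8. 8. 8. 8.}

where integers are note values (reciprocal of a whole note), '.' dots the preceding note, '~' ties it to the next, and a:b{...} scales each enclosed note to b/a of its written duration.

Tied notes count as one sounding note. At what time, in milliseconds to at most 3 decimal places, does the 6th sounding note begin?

1. 0.0ms @ 0 + 1782.178ms (3)
2. 1782.178ms @ 3 + 1782.178ms (3)
3. 3564.356ms @ 6 + 1782.178ms (3)
4. 5346.535ms @ 9 + 891.089ms (3/2)
5. 6237.624ms @ 21/2 + 891.089ms (3/2)
6. 7128.713ms @ 12 + 1782.178ms (3)
7. 8910.891ms @ 15 + 1782.178ms (3)
8. 10693.069ms @ 18 + 712.871ms (6/5)
9. 11405.941ms @ 96/5 + 712.871ms (6/5)
10. 12118.812ms @ 102/5 + 712.871ms (6/5)
11. 12831.683ms @ 108/5 + 712.871ms (6/5)
12. 13544.554ms @ 114/5 + 712.871ms (6/5)

note 6 onset = 12b = 7128.713ms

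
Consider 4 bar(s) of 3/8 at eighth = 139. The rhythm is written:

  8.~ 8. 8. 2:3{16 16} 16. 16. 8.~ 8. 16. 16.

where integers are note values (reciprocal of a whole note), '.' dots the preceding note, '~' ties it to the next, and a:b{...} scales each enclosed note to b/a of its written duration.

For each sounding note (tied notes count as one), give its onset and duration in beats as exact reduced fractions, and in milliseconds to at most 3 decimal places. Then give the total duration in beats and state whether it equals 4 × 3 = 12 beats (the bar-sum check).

1) 0.0ms=0b +1294.964ms=3b
2) 1294.964ms=3b +647.482ms=3/2b
3) 1942.446ms=9/2b +323.741ms=3/4b
4) 2266.187ms=21/4b +323.741ms=3/4b
5) 2589.928ms=6b +323.741ms=3/4b
6) 2913.669ms=27/4b +323.741ms=3/4b
7) 3237.41ms=15/2b +1294.964ms=3b
8) 4532.374ms=21/2b +323.741ms=3/4b
9) 4856.115ms=45/4b +323.741ms=3/4b
Σ=12b of 12 (139bpm 3/8) — PASS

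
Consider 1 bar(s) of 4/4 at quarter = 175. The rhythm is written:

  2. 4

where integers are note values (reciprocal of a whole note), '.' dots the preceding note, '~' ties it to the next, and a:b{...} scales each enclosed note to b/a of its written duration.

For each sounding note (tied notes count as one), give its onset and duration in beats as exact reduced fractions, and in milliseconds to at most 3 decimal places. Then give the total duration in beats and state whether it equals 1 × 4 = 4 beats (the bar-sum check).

1) 0.0ms=0b +1028.571ms=3b
2) 1028.571ms=3b +342.857ms=1b
Σ=4b of 4 (175bpm 4/4) — PASS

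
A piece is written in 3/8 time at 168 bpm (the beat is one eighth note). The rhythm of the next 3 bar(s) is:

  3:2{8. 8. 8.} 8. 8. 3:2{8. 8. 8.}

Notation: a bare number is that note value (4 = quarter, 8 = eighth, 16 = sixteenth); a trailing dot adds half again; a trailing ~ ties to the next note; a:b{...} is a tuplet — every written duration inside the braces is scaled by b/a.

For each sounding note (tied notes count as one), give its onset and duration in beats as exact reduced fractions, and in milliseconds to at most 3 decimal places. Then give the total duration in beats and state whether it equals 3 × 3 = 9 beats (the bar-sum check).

1) 0.0ms=0b +357.143ms=1b
2) 357.143ms=1b +357.143ms=1b
3) 714.286ms=2b +357.143ms=1b
4) 1071.429ms=3b +535.714ms=3/2b
5) 1607.143ms=9/2b +535.714ms=3/2b
6) 2142.857ms=6b +357.143ms=1b
7) 2500.0ms=7b +357.143ms=1b
8) 2857.143ms=8b +357.143ms=1b
Σ=9b of 9 (168bpm 3/8) — PASS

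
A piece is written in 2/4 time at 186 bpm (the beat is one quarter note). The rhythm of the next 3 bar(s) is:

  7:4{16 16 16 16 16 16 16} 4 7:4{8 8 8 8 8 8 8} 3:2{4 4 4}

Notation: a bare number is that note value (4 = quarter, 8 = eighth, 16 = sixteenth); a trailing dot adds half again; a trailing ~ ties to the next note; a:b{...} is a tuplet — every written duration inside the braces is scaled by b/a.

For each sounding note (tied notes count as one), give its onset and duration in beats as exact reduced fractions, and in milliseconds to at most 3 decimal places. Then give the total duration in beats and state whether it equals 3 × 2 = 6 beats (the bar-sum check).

1) 0.0ms=0b +46.083ms=1/7b
2) 46.083ms=1/7b +46.083ms=1/7b
3) 92.166ms=2/7b +46.083ms=1/7b
4) 138.249ms=3/7b +46.083ms=1/7b
5) 184.332ms=4/7b +46.083ms=1/7b
6) 230.415ms=5/7b +46.083ms=1/7b
7) 276.498ms=6/7b +46.083ms=1/7b
8) 322.581ms=1b +322.581ms=1b
9) 645.161ms=2b +92.166ms=2/7b
10) 737.327ms=16/7b +92.166ms=2/7b
11) 829.493ms=18/7b +92.166ms=2/7b
12) 921.659ms=20/7b +92.166ms=2/7b
13) 1013.825ms=22/7b +92.166ms=2/7b
14) 1105.991ms=24/7b +92.166ms=2/7b
15) 1198.157ms=26/7b +92.166ms=2/7b
16) 1290.323ms=4b +215.054ms=2/3b
17) 1505.376ms=14/3b +215.054ms=2/3b
18) 1720.43ms=16/3b +215.054ms=2/3b
Σ=6b of 6 (186bpm 2/4) — PASS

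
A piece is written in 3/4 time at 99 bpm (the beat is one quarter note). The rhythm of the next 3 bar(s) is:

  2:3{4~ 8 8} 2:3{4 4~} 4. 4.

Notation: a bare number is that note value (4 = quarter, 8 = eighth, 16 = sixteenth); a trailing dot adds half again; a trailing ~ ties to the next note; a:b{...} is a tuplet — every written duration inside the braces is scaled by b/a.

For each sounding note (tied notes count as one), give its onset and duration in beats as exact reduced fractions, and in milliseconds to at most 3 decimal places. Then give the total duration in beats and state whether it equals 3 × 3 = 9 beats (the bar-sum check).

1) 0.0ms=0b +1363.636ms=9/4b
2) 1363.636ms=9/4b +454.545ms=3/4b
3) 1818.182ms=3b +909.091ms=3/2b
4) 2727.273ms=9/2b +1818.182ms=3b
5) 4545.455ms=15/2b +909.091ms=3/2b
Σ=9b of 9 (99bpm 3/4) — PASS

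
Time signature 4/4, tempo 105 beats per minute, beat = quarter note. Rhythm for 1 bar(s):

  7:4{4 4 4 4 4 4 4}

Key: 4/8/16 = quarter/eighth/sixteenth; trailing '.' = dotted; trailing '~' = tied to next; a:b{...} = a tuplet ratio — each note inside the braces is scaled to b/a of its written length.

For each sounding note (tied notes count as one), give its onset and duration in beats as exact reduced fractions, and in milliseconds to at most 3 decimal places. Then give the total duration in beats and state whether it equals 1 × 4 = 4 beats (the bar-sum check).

1) 0.0ms=0b +326.531ms=4/7b
2) 326.531ms=4/7b +326.531ms=4/7b
3) 653.061ms=8/7b +326.531ms=4/7b
4) 979.592ms=12/7b +326.531ms=4/7b
5) 1306.122ms=16/7b +326.531ms=4/7b
6) 1632.653ms=20/7b +326.531ms=4/7b
7) 1959.184ms=24/7b +326.531ms=4/7b
Σ=4b of 4 (105bpm 4/4) — PASS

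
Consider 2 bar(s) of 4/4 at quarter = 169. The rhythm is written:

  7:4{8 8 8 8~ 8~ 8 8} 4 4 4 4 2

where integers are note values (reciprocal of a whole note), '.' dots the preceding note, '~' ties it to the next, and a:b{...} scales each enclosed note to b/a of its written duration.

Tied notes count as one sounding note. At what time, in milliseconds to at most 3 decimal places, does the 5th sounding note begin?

1. 0.0ms @ 0 + 101.437ms (2/7)
2. 101.437ms @ 2/7 + 101.437ms (2/7)
3. 202.874ms @ 4/7 + 101.437ms (2/7)
4. 304.311ms @ 6/7 + 304.311ms (6/7)
5. 608.622ms @ 12/7 + 101.437ms (2/7)
6. 710.059ms @ 2 + 355.03ms (1)
7. 1065.089ms @ 3 + 355.03ms (1)
8. 1420.118ms @ 4 + 355.03ms (1)
9. 1775.148ms @ 5 + 355.03ms (1)
10. 2130.178ms @ 6 + 710.059ms (2)

note 5 onset = 12/7b = 608.622ms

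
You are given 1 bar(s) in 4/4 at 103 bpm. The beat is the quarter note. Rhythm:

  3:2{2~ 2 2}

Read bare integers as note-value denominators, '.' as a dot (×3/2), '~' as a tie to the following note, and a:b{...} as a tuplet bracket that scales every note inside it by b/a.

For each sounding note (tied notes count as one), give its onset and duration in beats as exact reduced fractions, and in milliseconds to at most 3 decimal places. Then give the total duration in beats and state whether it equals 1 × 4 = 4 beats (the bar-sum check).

1) 0.0ms=0b +1553.398ms=8/3b
2) 1553.398ms=8/3b +776.699ms=4/3b
Σ=4b of 4 (103bpm 4/4) — PASS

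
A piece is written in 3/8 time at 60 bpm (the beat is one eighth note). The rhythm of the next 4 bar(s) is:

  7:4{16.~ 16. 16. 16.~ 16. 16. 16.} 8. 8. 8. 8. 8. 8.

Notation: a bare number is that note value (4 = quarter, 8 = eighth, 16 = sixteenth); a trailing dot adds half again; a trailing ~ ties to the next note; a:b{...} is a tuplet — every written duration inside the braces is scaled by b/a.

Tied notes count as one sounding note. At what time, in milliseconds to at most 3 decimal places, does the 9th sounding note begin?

note 9 onset = 15/2b = 7500.0ms

1. 0.0ms @ 0 + 857.143ms (6/7)
2. 857.143ms @ 6/7 + 428.571ms (3/7)
3. 1285.714ms @ 9/7 + 857.143ms (6/7)
4. 2142.857ms @ 15/7 + 428.571ms (3/7)
5. 2571.429ms @ 18/7 + 428.571ms (3/7)
6. 3000.0ms @ 3 + 1500.0ms (3/2)
7. 4500.0ms @ 9/2 + 1500.0ms (3/2)
8. 6000.0ms @ 6 + 1500.0ms (3/2)
9. 7500.0ms @ 15/2 + 1500.0ms (3/2)
10. 9000.0ms @ 9 + 1500.0ms (3/2)
11. 10500.0ms @ 21/2 + 1500.0ms (3/2)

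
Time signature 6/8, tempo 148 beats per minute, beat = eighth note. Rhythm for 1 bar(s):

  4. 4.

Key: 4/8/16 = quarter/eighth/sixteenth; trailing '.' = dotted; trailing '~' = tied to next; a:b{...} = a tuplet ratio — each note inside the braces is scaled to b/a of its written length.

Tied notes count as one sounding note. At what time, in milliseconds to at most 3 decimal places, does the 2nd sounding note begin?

note 2 onset = 3b = 1216.216ms

1. 0.0ms @ 0 + 1216.216ms (3)
2. 1216.216ms @ 3 + 1216.216ms (3)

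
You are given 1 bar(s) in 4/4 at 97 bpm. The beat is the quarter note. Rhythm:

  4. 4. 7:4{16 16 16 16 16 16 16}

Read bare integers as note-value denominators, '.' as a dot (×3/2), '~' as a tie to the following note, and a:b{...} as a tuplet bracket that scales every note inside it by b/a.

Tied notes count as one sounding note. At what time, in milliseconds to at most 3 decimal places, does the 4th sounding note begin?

note 4 onset = 22/7b = 1944.035ms

1. 0.0ms @ 0 + 927.835ms (3/2)
2. 927.835ms @ 3/2 + 927.835ms (3/2)
3. 1855.67ms @ 3 + 88.365ms (1/7)
4. 1944.035ms @ 22/7 + 88.365ms (1/7)
5. 2032.401ms @ 23/7 + 88.365ms (1/7)
6. 2120.766ms @ 24/7 + 88.365ms (1/7)
7. 2209.131ms @ 25/7 + 88.365ms (1/7)
8. 2297.496ms @ 26/7 + 88.365ms (1/7)
9. 2385.862ms @ 27/7 + 88.365ms (1/7)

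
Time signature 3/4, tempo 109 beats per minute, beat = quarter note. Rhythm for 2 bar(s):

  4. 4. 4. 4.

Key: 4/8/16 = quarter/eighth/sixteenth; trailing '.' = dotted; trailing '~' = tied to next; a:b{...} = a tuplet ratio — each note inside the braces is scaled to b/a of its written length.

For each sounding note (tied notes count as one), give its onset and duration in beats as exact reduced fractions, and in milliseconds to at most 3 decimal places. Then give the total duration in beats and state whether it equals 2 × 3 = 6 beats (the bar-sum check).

1) 0.0ms=0b +825.688ms=3/2b
2) 825.688ms=3/2b +825.688ms=3/2b
3) 1651.376ms=3b +825.688ms=3/2b
4) 2477.064ms=9/2b +825.688ms=3/2b
Σ=6b of 6 (109bpm 3/4) — PASS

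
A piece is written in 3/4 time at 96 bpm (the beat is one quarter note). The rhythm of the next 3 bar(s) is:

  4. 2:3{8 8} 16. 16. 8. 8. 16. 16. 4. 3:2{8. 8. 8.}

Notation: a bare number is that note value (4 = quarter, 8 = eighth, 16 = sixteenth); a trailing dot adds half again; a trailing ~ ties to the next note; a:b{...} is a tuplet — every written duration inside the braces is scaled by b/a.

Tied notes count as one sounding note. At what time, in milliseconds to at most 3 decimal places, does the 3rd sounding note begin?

note 3 onset = 9/4b = 1406.25ms

1. 0.0ms @ 0 + 937.5ms (3/2)
2. 937.5ms @ 3/2 + 468.75ms (3/4)
3. 1406.25ms @ 9/4 + 468.75ms (3/4)
4. 1875.0ms @ 3 + 234.375ms (3/8)
5. 2109.375ms @ 27/8 + 234.375ms (3/8)
6. 2343.75ms @ 15/4 + 468.75ms (3/4)
7. 2812.5ms @ 9/2 + 468.75ms (3/4)
8. 3281.25ms @ 21/4 + 234.375ms (3/8)
9. 3515.625ms @ 45/8 + 234.375ms (3/8)
10. 3750.0ms @ 6 + 937.5ms (3/2)
11. 4687.5ms @ 15/2 + 312.5ms (1/2)
12. 5000.0ms @ 8 + 312.5ms (1/2)
13. 5312.5ms @ 17/2 + 312.5ms (1/2)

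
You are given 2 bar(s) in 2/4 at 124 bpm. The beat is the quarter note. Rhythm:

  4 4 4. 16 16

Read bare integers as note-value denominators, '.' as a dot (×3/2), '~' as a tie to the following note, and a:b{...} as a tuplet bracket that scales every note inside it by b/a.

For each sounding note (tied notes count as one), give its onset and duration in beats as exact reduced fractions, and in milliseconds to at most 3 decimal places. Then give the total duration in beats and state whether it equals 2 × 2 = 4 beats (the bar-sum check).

1) 0.0ms=0b +483.871ms=1b
2) 483.871ms=1b +483.871ms=1b
3) 967.742ms=2b +725.806ms=3/2b
4) 1693.548ms=7/2b +120.968ms=1/4b
5) 1814.516ms=15/4b +120.968ms=1/4b
Σ=4b of 4 (124bpm 2/4) — PASS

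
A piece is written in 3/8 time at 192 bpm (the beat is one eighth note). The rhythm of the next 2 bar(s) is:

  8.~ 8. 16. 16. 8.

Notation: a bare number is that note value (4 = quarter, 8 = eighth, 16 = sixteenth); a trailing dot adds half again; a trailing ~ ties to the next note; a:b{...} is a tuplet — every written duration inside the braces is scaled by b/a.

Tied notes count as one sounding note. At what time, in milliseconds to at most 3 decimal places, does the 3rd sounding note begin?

note 3 onset = 15/4b = 1171.875ms

1. 0.0ms @ 0 + 937.5ms (3)
2. 937.5ms @ 3 + 234.375ms (3/4)
3. 1171.875ms @ 15/4 + 234.375ms (3/4)
4. 1406.25ms @ 9/2 + 468.75ms (3/2)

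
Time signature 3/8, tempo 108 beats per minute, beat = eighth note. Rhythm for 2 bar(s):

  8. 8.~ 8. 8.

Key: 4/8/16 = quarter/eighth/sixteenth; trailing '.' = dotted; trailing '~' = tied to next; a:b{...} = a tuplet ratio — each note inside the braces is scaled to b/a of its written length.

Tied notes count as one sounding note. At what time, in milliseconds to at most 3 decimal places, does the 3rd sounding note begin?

note 3 onset = 9/2b = 2500.0ms

1. 0.0ms @ 0 + 833.333ms (3/2)
2. 833.333ms @ 3/2 + 1666.667ms (3)
3. 2500.0ms @ 9/2 + 833.333ms (3/2)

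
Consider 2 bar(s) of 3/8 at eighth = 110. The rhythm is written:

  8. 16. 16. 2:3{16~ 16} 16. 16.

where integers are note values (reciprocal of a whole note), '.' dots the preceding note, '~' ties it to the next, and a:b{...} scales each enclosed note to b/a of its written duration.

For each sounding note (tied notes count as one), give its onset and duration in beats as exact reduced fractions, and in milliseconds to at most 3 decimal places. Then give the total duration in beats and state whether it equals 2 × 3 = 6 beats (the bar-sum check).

1) 0.0ms=0b +818.182ms=3/2b
2) 818.182ms=3/2b +409.091ms=3/4b
3) 1227.273ms=9/4b +409.091ms=3/4b
4) 1636.364ms=3b +818.182ms=3/2b
5) 2454.545ms=9/2b +409.091ms=3/4b
6) 2863.636ms=21/4b +409.091ms=3/4b
Σ=6b of 6 (110bpm 3/8) — PASS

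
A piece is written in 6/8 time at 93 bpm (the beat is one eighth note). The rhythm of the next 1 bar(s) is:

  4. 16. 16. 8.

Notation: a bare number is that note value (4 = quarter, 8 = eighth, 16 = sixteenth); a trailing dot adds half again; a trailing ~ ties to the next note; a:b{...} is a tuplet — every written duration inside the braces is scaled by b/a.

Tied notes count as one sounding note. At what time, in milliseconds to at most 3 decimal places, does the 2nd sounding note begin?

1. 0.0ms @ 0 + 1935.484ms (3)
2. 1935.484ms @ 3 + 483.871ms (3/4)
3. 2419.355ms @ 15/4 + 483.871ms (3/4)
4. 2903.226ms @ 9/2 + 967.742ms (3/2)

note 2 onset = 3b = 1935.484ms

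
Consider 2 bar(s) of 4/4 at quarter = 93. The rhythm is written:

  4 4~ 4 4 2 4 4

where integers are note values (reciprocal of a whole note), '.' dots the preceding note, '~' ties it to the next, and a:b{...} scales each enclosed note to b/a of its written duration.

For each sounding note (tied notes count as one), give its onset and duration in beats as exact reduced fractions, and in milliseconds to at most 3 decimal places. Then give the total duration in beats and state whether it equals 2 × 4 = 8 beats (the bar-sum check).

1) 0.0ms=0b +645.161ms=1b
2) 645.161ms=1b +1290.323ms=2b
3) 1935.484ms=3b +645.161ms=1b
4) 2580.645ms=4b +1290.323ms=2b
5) 3870.968ms=6b +645.161ms=1b
6) 4516.129ms=7b +645.161ms=1b
Σ=8b of 8 (93bpm 4/4) — PASS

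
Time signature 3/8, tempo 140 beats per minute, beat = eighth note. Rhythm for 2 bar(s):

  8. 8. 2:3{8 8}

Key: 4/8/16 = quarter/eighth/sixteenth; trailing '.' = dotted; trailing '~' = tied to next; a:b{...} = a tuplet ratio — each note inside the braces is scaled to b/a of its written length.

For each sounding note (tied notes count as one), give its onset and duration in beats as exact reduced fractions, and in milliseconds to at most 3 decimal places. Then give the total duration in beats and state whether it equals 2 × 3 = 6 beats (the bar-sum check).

1) 0.0ms=0b +642.857ms=3/2b
2) 642.857ms=3/2b +642.857ms=3/2b
3) 1285.714ms=3b +642.857ms=3/2b
4) 1928.571ms=9/2b +642.857ms=3/2b
Σ=6b of 6 (140bpm 3/8) — PASS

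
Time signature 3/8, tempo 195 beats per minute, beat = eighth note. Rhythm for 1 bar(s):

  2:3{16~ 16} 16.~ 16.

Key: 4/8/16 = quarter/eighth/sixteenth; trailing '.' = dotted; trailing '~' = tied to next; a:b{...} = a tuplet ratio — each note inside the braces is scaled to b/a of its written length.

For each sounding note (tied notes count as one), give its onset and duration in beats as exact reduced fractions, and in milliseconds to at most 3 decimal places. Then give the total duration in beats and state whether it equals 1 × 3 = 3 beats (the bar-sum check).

1) 0.0ms=0b +461.538ms=3/2b
2) 461.538ms=3/2b +461.538ms=3/2b
Σ=3b of 3 (195bpm 3/8) — PASS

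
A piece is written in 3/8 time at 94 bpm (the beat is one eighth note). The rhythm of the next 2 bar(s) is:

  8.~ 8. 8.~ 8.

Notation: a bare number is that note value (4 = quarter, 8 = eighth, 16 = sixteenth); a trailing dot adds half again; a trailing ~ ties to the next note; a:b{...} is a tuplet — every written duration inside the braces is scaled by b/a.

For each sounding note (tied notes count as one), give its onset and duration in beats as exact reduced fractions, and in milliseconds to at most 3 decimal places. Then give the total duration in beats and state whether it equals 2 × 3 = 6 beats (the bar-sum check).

1) 0.0ms=0b +1914.894ms=3b
2) 1914.894ms=3b +1914.894ms=3b
Σ=6b of 6 (94bpm 3/8) — PASS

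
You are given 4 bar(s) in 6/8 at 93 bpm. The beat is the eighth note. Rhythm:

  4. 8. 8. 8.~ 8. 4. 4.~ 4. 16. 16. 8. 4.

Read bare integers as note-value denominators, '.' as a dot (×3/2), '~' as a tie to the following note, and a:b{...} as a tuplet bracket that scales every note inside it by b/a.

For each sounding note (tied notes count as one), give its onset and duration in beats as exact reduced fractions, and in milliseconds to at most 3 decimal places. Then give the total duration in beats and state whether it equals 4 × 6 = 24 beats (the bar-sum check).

1) 0.0ms=0b +1935.484ms=3b
2) 1935.484ms=3b +967.742ms=3/2b
3) 2903.226ms=9/2b +967.742ms=3/2b
4) 3870.968ms=6b +1935.484ms=3b
5) 5806.452ms=9b +1935.484ms=3b
6) 7741.935ms=12b +3870.968ms=6b
7) 11612.903ms=18b +483.871ms=3/4b
8) 12096.774ms=75/4b +483.871ms=3/4b
9) 12580.645ms=39/2b +967.742ms=3/2b
10) 13548.387ms=21b +1935.484ms=3b
Σ=24b of 24 (93bpm 6/8) — PASS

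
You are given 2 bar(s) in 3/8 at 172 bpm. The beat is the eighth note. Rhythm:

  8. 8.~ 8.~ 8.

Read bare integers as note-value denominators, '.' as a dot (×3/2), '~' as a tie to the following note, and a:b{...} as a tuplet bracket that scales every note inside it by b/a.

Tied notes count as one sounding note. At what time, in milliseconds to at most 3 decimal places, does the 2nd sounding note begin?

note 2 onset = 3/2b = 523.256ms

1. 0.0ms @ 0 + 523.256ms (3/2)
2. 523.256ms @ 3/2 + 1569.767ms (9/2)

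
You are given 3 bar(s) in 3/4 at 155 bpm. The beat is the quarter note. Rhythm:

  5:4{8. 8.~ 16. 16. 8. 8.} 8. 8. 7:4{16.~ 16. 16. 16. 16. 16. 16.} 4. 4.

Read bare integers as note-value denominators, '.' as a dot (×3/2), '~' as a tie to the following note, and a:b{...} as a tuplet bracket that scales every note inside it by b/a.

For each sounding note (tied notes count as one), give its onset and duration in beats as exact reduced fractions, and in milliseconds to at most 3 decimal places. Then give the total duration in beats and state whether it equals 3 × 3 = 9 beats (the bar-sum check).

1) 0.0ms=0b +232.258ms=3/5b
2) 232.258ms=3/5b +348.387ms=9/10b
3) 580.645ms=3/2b +116.129ms=3/10b
4) 696.774ms=9/5b +232.258ms=3/5b
5) 929.032ms=12/5b +232.258ms=3/5b
6) 1161.29ms=3b +290.323ms=3/4b
7) 1451.613ms=15/4b +290.323ms=3/4b
8) 1741.935ms=9/2b +165.899ms=3/7b
9) 1907.834ms=69/14b +82.949ms=3/14b
10) 1990.783ms=36/7b +82.949ms=3/14b
11) 2073.733ms=75/14b +82.949ms=3/14b
12) 2156.682ms=39/7b +82.949ms=3/14b
13) 2239.631ms=81/14b +82.949ms=3/14b
14) 2322.581ms=6b +580.645ms=3/2b
15) 2903.226ms=15/2b +580.645ms=3/2b
Σ=9b of 9 (155bpm 3/4) — PASS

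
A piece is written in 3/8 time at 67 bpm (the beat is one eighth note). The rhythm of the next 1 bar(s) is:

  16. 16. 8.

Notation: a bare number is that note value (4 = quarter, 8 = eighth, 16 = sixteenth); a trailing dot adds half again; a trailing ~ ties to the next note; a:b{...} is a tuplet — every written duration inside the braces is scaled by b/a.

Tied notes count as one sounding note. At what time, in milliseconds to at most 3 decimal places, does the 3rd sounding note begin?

1. 0.0ms @ 0 + 671.642ms (3/4)
2. 671.642ms @ 3/4 + 671.642ms (3/4)
3. 1343.284ms @ 3/2 + 1343.284ms (3/2)

note 3 onset = 3/2b = 1343.284ms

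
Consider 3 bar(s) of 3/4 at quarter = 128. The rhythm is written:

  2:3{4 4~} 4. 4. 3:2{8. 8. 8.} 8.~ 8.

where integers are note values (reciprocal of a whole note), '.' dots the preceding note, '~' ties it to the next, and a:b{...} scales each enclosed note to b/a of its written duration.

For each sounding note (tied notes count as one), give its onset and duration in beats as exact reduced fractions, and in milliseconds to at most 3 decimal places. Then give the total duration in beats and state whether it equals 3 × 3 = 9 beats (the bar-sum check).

1) 0.0ms=0b +703.125ms=3/2b
2) 703.125ms=3/2b +1406.25ms=3b
3) 2109.375ms=9/2b +703.125ms=3/2b
4) 2812.5ms=6b +234.375ms=1/2b
5) 3046.875ms=13/2b +234.375ms=1/2b
6) 3281.25ms=7b +234.375ms=1/2b
7) 3515.625ms=15/2b +703.125ms=3/2b
Σ=9b of 9 (128bpm 3/4) — PASS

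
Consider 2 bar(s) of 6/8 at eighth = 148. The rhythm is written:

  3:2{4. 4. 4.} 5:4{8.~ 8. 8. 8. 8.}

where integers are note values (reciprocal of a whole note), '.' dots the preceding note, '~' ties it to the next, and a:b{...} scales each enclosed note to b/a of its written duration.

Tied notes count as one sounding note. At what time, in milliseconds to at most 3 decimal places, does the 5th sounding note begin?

note 5 onset = 42/5b = 3405.405ms

1. 0.0ms @ 0 + 810.811ms (2)
2. 810.811ms @ 2 + 810.811ms (2)
3. 1621.622ms @ 4 + 810.811ms (2)
4. 2432.432ms @ 6 + 972.973ms (12/5)
5. 3405.405ms @ 42/5 + 486.486ms (6/5)
6. 3891.892ms @ 48/5 + 486.486ms (6/5)
7. 4378.378ms @ 54/5 + 486.486ms (6/5)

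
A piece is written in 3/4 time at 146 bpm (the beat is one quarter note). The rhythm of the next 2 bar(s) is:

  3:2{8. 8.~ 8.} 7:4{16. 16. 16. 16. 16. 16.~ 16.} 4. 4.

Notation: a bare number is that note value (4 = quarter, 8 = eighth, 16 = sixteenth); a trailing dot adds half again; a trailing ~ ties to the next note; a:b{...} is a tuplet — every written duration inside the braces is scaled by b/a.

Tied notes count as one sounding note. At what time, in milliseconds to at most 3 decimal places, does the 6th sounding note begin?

note 6 onset = 15/7b = 880.626ms

1. 0.0ms @ 0 + 205.479ms (1/2)
2. 205.479ms @ 1/2 + 410.959ms (1)
3. 616.438ms @ 3/2 + 88.063ms (3/14)
4. 704.501ms @ 12/7 + 88.063ms (3/14)
5. 792.564ms @ 27/14 + 88.063ms (3/14)
6. 880.626ms @ 15/7 + 88.063ms (3/14)
7. 968.689ms @ 33/14 + 88.063ms (3/14)
8. 1056.751ms @ 18/7 + 176.125ms (3/7)
9. 1232.877ms @ 3 + 616.438ms (3/2)
10. 1849.315ms @ 9/2 + 616.438ms (3/2)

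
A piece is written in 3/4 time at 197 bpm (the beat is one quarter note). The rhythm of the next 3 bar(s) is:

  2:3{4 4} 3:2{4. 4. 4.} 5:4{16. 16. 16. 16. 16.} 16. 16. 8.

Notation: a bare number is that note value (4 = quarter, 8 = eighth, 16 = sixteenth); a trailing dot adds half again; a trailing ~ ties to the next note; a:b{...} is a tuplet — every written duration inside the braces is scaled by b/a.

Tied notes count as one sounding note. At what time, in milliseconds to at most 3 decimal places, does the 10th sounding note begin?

1. 0.0ms @ 0 + 456.853ms (3/2)
2. 456.853ms @ 3/2 + 456.853ms (3/2)
3. 913.706ms @ 3 + 304.569ms (1)
4. 1218.274ms @ 4 + 304.569ms (1)
5. 1522.843ms @ 5 + 304.569ms (1)
6. 1827.411ms @ 6 + 91.371ms (3/10)
7. 1918.782ms @ 63/10 + 91.371ms (3/10)
8. 2010.152ms @ 33/5 + 91.371ms (3/10)
9. 2101.523ms @ 69/10 + 91.371ms (3/10)
10. 2192.893ms @ 36/5 + 91.371ms (3/10)
11. 2284.264ms @ 15/2 + 114.213ms (3/8)
12. 2398.477ms @ 63/8 + 114.213ms (3/8)
13. 2512.69ms @ 33/4 + 228.426ms (3/4)

note 10 onset = 36/5b = 2192.893ms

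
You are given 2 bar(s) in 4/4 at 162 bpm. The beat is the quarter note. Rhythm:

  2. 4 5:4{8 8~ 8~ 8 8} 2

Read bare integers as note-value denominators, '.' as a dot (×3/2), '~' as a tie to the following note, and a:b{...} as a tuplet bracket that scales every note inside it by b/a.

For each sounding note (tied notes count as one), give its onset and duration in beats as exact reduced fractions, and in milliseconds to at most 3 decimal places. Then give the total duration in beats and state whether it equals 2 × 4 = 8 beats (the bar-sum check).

1) 0.0ms=0b +1111.111ms=3b
2) 1111.111ms=3b +370.37ms=1b
3) 1481.481ms=4b +148.148ms=2/5b
4) 1629.63ms=22/5b +444.444ms=6/5b
5) 2074.074ms=28/5b +148.148ms=2/5b
6) 2222.222ms=6b +740.741ms=2b
Σ=8b of 8 (162bpm 4/4) — PASS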